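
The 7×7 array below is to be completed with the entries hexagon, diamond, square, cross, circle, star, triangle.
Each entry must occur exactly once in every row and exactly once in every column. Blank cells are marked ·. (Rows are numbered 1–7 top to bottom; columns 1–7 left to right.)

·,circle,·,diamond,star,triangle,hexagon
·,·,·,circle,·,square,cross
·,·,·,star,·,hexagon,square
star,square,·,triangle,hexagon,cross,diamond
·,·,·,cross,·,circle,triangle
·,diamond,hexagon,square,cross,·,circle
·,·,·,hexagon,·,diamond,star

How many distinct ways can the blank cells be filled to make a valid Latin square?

12

Row 1, column 1: eliminating its row and column leaves {square, cross}.
Row 1, column 3: eliminating its row and column leaves {square, cross}.
Row 2, column 1: eliminating its row and column leaves {hexagon, diamond, triangle}.
Row 2, column 2: eliminating its row and column leaves {hexagon, star, triangle}.
Row 2, column 3: eliminating its row and column leaves {diamond, star, triangle}.
Row 2, column 5: eliminating its row and column leaves {diamond, triangle}.
Row 3, column 1: eliminating its row and column leaves {diamond, cross, circle, triangle}.
Row 3, column 2: eliminating its row and column leaves {cross, triangle}.
Row 3, column 3: eliminating its row and column leaves {diamond, cross, circle, triangle}.
Row 3, column 5: eliminating its row and column leaves {diamond, circle, triangle}.
Row 4, column 3: eliminating its row and column leaves {circle}.
Row 5, column 1: eliminating its row and column leaves {hexagon, diamond, square}.
Row 5, column 2: eliminating its row and column leaves {hexagon, star}.
Row 5, column 3: eliminating its row and column leaves {diamond, square, star}.
Row 5, column 5: eliminating its row and column leaves {diamond, square}.
Row 6, column 1: eliminating its row and column leaves {triangle}.
Row 6, column 6: eliminating its row and column leaves {star}.
Row 7, column 1: eliminating its row and column leaves {square, cross, circle, triangle}.
Row 7, column 2: eliminating its row and column leaves {cross, triangle}.
Row 7, column 3: eliminating its row and column leaves {square, cross, circle, triangle}.
Row 7, column 5: eliminating its row and column leaves {square, circle, triangle}.
Enumerating the assignments across these blanks that avoid any row or column repeat gives 12 completions.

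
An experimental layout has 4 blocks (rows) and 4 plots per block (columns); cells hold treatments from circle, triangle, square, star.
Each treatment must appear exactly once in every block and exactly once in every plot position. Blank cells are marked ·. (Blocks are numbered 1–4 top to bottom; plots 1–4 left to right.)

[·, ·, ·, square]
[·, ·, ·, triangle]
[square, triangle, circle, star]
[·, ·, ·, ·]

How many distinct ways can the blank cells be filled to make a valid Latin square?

Block 1, plot 1: eliminating its block and plot leaves {circle, triangle, star}.
Block 1, plot 2: eliminating its block and plot leaves {circle, star}.
Block 1, plot 3: eliminating its block and plot leaves {triangle, star}.
Block 2, plot 1: eliminating its block and plot leaves {circle, star}.
Block 2, plot 2: eliminating its block and plot leaves {circle, square, star}.
Block 2, plot 3: eliminating its block and plot leaves {square, star}.
Block 4, plot 1: eliminating its block and plot leaves {circle, triangle, star}.
Block 4, plot 2: eliminating its block and plot leaves {circle, square, star}.
Block 4, plot 3: eliminating its block and plot leaves {triangle, square, star}.
Block 4, plot 4: eliminating its block and plot leaves {circle}.
Enumerating the assignments across these blanks that avoid any block or plot repeat gives 4 completions.

4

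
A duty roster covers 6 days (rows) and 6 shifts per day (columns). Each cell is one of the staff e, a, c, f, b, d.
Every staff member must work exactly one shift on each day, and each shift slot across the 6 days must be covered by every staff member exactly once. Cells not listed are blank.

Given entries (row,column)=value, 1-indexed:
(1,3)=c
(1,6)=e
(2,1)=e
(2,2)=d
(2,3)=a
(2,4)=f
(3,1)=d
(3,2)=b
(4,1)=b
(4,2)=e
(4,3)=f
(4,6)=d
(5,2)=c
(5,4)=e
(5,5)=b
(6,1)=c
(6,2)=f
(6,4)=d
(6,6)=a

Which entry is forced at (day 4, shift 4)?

Day 1, shift 2: day 1 has {e, c} and shift 2 has {e, c, f, b, d}, leaving only a.
Day 1, shift 1: day 1 has {e, a, c} and shift 1 has {e, c, b, d}, leaving only f.
Day 1, shift 4: day 1 has {e, a, c, f} and shift 4 has {e, f, d}, leaving only b.
Day 1, shift 5: day 1 has {e, a, c, f, b} and shift 5 has {b}, leaving only d.
Day 2, shift 5: day 2 has {e, a, f, d} and shift 5 has {b, d}, leaving only c.
Day 2, shift 6: day 2 has {e, a, c, f, d} and shift 6 has {e, a, d}, leaving only b.
Day 3, shift 3: day 3 has {b, d} and shift 3 has {a, c, f}, leaving only e.
Day 4, shift 5: day 4 has {e, f, b, d} and shift 5 has {c, b, d}, leaving only a.
Day 4 already has {e, a, f, b, d} and shift 4 already has {e, f, b, d}, so day 4, shift 4 must be c.

c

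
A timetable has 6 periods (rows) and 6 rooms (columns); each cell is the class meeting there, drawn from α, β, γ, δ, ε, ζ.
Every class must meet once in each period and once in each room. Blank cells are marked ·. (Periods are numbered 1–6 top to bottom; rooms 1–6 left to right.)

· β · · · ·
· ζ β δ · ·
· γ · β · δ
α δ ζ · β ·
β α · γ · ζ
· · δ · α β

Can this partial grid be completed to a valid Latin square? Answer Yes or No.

No period or room among the givens repeats a symbol, and propagating forced cells runs into no contradiction.
One valid completion exists (for instance, δ β γ α ζ ε / ε ζ β δ γ α / ζ γ α β ε δ / α δ ζ ε β γ / β α ε γ δ ζ / γ ε δ ζ α β).

Yes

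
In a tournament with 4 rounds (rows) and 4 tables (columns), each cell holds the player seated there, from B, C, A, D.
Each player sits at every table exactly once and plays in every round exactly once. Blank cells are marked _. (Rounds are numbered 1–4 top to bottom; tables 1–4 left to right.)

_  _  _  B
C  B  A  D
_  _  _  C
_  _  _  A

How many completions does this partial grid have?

Round 1, table 1: eliminating its round and table leaves {A, D}.
Round 1, table 2: eliminating its round and table leaves {C, A, D}.
Round 1, table 3: eliminating its round and table leaves {C, D}.
Round 3, table 1: eliminating its round and table leaves {B, A, D}.
Round 3, table 2: eliminating its round and table leaves {A, D}.
Round 3, table 3: eliminating its round and table leaves {B, D}.
Round 4, table 1: eliminating its round and table leaves {B, D}.
Round 4, table 2: eliminating its round and table leaves {C, D}.
Round 4, table 3: eliminating its round and table leaves {B, C, D}.
Enumerating the assignments across these blanks that avoid any round or table repeat gives 4 completions.

4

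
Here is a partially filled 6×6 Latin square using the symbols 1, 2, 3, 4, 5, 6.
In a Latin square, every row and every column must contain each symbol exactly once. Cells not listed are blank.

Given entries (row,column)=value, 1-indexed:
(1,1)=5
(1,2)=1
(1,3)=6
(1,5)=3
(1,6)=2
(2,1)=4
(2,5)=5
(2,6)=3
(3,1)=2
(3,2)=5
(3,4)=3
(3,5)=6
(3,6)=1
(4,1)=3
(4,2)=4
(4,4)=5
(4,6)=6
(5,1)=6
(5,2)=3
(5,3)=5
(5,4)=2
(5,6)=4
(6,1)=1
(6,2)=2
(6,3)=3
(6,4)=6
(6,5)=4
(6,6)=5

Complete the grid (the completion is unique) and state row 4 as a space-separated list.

3 4 1 5 2 6

Row 1, column 4: row 1 has {1, 2, 3, 5, 6} and column 4 has {2, 3, 5, 6}, leaving only 4.
Row 2, column 2: row 2 has {3, 4, 5} and column 2 has {1, 2, 3, 4, 5}, leaving only 6.
Row 2, column 4: row 2 has {3, 4, 5, 6} and column 4 has {2, 3, 4, 5, 6}, leaving only 1.
Row 2, column 3: row 2 has {1, 3, 4, 5, 6} and column 3 has {3, 5, 6}, leaving only 2.
Row 4, column 3: row 4 has {3, 4, 5, 6} and column 3 has {2, 3, 5, 6}, leaving only 1.
Row 4, column 5: row 4 has {1, 3, 4, 5, 6} and column 5 has {3, 4, 5, 6}, leaving only 2.
So row 4 reads: 3 4 1 5 2 6.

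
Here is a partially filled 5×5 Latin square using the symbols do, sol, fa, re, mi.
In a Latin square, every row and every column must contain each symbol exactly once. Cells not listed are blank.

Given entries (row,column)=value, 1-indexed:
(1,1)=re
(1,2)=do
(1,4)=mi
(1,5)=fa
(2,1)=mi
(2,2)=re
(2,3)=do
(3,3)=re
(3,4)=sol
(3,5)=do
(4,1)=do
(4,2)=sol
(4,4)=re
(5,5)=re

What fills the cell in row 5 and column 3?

mi

Row 1, column 3: row 1 has {do, fa, re, mi} and column 3 has {do, re}, leaving only sol.
Row 2, column 4: row 2 has {do, re, mi} and column 4 has {sol, re, mi}, leaving only fa.
Row 2, column 5: row 2 has {do, fa, re, mi} and column 5 has {do, fa, re}, leaving only sol.
Row 3, column 1: row 3 has {do, sol, re} and column 1 has {do, re, mi}, leaving only fa.
Row 3, column 2: row 3 has {do, sol, fa, re} and column 2 has {do, sol, re}, leaving only mi.
Row 4, column 5: row 4 has {do, sol, re} and column 5 has {do, sol, fa, re}, leaving only mi.
Row 4, column 3: row 4 has {do, sol, re, mi} and column 3 has {do, sol, re}, leaving only fa.
Row 5 already has {re} and column 3 already has {do, sol, fa, re}, so row 5, column 3 must be mi.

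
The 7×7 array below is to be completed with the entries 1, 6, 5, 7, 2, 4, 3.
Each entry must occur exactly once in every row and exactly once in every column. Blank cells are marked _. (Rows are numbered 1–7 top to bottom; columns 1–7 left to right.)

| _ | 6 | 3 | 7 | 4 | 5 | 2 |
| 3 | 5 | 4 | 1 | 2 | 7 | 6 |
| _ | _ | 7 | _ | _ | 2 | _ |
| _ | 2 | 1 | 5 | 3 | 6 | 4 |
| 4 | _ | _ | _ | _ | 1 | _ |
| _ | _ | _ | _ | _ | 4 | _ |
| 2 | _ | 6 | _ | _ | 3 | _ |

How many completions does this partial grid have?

12

Row 1, column 1: eliminating its row and column leaves {1}.
Row 3, column 1: eliminating its row and column leaves {1, 6, 5}.
Row 3, column 2: eliminating its row and column leaves {1, 4, 3}.
Row 3, column 4: eliminating its row and column leaves {6, 4, 3}.
Row 3, column 5: eliminating its row and column leaves {1, 6, 5}.
Row 3, column 7: eliminating its row and column leaves {1, 5, 3}.
Row 4, column 1: eliminating its row and column leaves {7}.
Row 5, column 2: eliminating its row and column leaves {7, 3}.
Row 5, column 3: eliminating its row and column leaves {5, 2}.
Row 5, column 4: eliminating its row and column leaves {6, 2, 3}.
Row 5, column 5: eliminating its row and column leaves {6, 5, 7}.
Row 5, column 7: eliminating its row and column leaves {5, 7, 3}.
Row 6, column 1: eliminating its row and column leaves {1, 6, 5, 7}.
Row 6, column 2: eliminating its row and column leaves {1, 7, 3}.
Row 6, column 3: eliminating its row and column leaves {5, 2}.
Row 6, column 4: eliminating its row and column leaves {6, 2, 3}.
Row 6, column 5: eliminating its row and column leaves {1, 6, 5, 7}.
Row 6, column 7: eliminating its row and column leaves {1, 5, 7, 3}.
Row 7, column 2: eliminating its row and column leaves {1, 7, 4}.
Row 7, column 4: eliminating its row and column leaves {4}.
Row 7, column 5: eliminating its row and column leaves {1, 5, 7}.
Row 7, column 7: eliminating its row and column leaves {1, 5, 7}.
Enumerating the assignments across these blanks that avoid any row or column repeat gives 12 completions.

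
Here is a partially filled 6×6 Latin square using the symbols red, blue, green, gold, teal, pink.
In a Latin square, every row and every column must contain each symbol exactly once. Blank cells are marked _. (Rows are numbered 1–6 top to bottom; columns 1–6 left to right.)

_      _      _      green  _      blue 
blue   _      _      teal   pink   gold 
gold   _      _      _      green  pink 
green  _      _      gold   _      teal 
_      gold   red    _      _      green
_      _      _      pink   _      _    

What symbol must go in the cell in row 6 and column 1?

Row 2, column 3: row 2 has {blue, gold, teal, pink} and column 3 has {red}, leaving only green.
Row 2, column 2: row 2 has {blue, green, gold, teal, pink} and column 2 has {gold}, leaving only red.
Row 5, column 4: row 5 has {red, green, gold} and column 4 has {green, gold, teal, pink}, leaving only blue.
Row 3, column 4: row 3 has {green, gold, pink} and column 4 has {blue, green, gold, teal, pink}, leaving only red.
Row 5, column 5: row 5 has {red, blue, green, gold} and column 5 has {green, pink}, leaving only teal.
Row 5, column 1: row 5 has {red, blue, green, gold, teal} and column 1 has {blue, green, gold}, leaving only pink.
Row 6, column 6: row 6 has {pink} and column 6 has {blue, green, gold, teal, pink}, leaving only red.
Row 6 already has {red, pink} and column 1 already has {blue, green, gold, pink}, so row 6, column 1 must be teal.

teal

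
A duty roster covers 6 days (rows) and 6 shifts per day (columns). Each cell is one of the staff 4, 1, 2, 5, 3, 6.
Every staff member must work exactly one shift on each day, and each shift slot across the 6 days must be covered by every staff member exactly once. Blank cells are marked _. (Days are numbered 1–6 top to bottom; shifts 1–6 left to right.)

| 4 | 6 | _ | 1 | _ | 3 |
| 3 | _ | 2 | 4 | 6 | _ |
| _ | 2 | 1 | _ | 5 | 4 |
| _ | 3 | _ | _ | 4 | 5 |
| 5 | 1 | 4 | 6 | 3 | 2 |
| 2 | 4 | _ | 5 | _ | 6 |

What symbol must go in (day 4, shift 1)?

Day 1, shift 3: day 1 has {4, 1, 3, 6} and shift 3 has {4, 1, 2}, leaving only 5.
Day 1, shift 5: day 1 has {4, 1, 5, 3, 6} and shift 5 has {4, 5, 3, 6}, leaving only 2.
Day 2, shift 2: day 2 has {4, 2, 3, 6} and shift 2 has {4, 1, 2, 3, 6}, leaving only 5.
Day 2, shift 6: day 2 has {4, 2, 5, 3, 6} and shift 6 has {4, 2, 5, 3, 6}, leaving only 1.
Day 3, shift 1: day 3 has {4, 1, 2, 5} and shift 1 has {4, 2, 5, 3}, leaving only 6.
Day 4 already has {4, 5, 3} and shift 1 already has {4, 2, 5, 3, 6}, so day 4, shift 1 must be 1.

1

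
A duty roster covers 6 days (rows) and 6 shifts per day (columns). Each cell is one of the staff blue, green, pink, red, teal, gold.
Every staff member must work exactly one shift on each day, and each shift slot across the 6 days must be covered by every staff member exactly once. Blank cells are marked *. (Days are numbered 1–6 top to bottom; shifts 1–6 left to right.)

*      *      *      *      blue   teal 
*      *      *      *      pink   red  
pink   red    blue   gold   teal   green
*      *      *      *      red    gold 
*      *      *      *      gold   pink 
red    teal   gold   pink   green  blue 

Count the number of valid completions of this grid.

16

Day 1, shift 1: eliminating its day and shift leaves {green, gold}.
Day 1, shift 2: eliminating its day and shift leaves {green, pink, gold}.
Day 1, shift 3: eliminating its day and shift leaves {green, pink, red}.
Day 1, shift 4: eliminating its day and shift leaves {green, red}.
Day 2, shift 1: eliminating its day and shift leaves {blue, green, teal, gold}.
Day 2, shift 2: eliminating its day and shift leaves {blue, green, gold}.
Day 2, shift 3: eliminating its day and shift leaves {green, teal}.
Day 2, shift 4: eliminating its day and shift leaves {blue, green, teal}.
Day 4, shift 1: eliminating its day and shift leaves {blue, green, teal}.
Day 4, shift 2: eliminating its day and shift leaves {blue, green, pink}.
Day 4, shift 3: eliminating its day and shift leaves {green, pink, teal}.
Day 4, shift 4: eliminating its day and shift leaves {blue, green, teal}.
Day 5, shift 1: eliminating its day and shift leaves {blue, green, teal}.
Day 5, shift 2: eliminating its day and shift leaves {blue, green}.
Day 5, shift 3: eliminating its day and shift leaves {green, red, teal}.
Day 5, shift 4: eliminating its day and shift leaves {blue, green, red, teal}.
Enumerating the assignments across these blanks that avoid any day or shift repeat gives 16 completions.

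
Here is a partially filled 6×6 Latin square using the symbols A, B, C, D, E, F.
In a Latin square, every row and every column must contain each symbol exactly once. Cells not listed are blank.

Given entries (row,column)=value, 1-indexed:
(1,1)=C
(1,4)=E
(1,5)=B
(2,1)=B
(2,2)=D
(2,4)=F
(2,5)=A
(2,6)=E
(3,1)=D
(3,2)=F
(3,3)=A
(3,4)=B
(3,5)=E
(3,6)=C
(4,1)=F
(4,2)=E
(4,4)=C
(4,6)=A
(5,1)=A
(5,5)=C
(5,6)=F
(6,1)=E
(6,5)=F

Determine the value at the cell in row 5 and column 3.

Row 1, column 2: row 1 has {B, C, E} and column 2 has {D, E, F}, leaving only A.
Row 1, column 6: row 1 has {A, B, C, E} and column 6 has {A, C, E, F}, leaving only D.
Row 1, column 3: row 1 has {A, B, C, D, E} and column 3 has {A}, leaving only F.
Row 2, column 3: row 2 has {A, B, D, E, F} and column 3 has {A, F}, leaving only C.
Row 4, column 5: row 4 has {A, C, E, F} and column 5 has {A, B, C, E, F}, leaving only D.
Row 4, column 3: row 4 has {A, C, D, E, F} and column 3 has {A, C, F}, leaving only B.
Row 5, column 2: row 5 has {A, C, F} and column 2 has {A, D, E, F}, leaving only B.
Row 5, column 4: row 5 has {A, B, C, F} and column 4 has {B, C, E, F}, leaving only D.
Row 5 already has {A, B, C, D, F} and column 3 already has {A, B, C, F}, so row 5, column 3 must be E.

E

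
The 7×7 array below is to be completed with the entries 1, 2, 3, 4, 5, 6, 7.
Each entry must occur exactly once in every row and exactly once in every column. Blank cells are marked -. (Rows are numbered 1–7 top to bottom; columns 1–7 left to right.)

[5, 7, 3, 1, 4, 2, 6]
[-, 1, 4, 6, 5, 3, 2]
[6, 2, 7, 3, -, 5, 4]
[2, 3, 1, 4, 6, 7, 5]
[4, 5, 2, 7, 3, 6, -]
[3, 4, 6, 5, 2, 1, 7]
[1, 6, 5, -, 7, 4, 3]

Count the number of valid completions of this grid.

1

Row 2, column 1: eliminating its row and column leaves {7}.
Row 3, column 5: eliminating its row and column leaves {1}.
Row 5, column 7: eliminating its row and column leaves {1}.
Row 7, column 4: eliminating its row and column leaves {2}.
Only one assignment across all blanks avoids any row or column repeat, giving 1 completion.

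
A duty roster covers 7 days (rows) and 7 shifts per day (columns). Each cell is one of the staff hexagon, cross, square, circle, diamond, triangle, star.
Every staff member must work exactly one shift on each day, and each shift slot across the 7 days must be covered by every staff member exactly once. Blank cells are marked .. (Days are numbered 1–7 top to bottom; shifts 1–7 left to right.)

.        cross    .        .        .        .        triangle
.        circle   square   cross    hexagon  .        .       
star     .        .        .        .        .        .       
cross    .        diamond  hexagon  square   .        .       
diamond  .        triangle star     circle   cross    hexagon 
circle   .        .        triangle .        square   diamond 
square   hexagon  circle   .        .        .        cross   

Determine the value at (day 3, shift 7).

square

Day 1, shift 1: day 1 has {cross, triangle} and shift 1 has {cross, square, circle, diamond, star}, leaving only hexagon.
Day 1, shift 3: day 1 has {hexagon, cross, triangle} and shift 3 has {square, circle, diamond, triangle}, leaving only star.
Day 1, shift 5: day 1 has {hexagon, cross, triangle, star} and shift 5 has {hexagon, square, circle}, leaving only diamond.
Day 1, shift 6: day 1 has {hexagon, cross, diamond, triangle, star} and shift 6 has {cross, square}, leaving only circle.
Day 1, shift 4: day 1 has {hexagon, cross, circle, diamond, triangle, star} and shift 4 has {hexagon, cross, triangle, star}, leaving only square.
Day 2, shift 1: day 2 has {hexagon, cross, square, circle} and shift 1 has {hexagon, cross, square, circle, diamond, star}, leaving only triangle.
Day 2, shift 7: day 2 has {hexagon, cross, square, circle, triangle} and shift 7 has {hexagon, cross, diamond, triangle}, leaving only star.
Day 2, shift 6: day 2 has {hexagon, cross, square, circle, triangle, star} and shift 6 has {cross, square, circle}, leaving only diamond.
Day 4, shift 7: day 4 has {hexagon, cross, square, diamond} and shift 7 has {hexagon, cross, diamond, triangle, star}, leaving only circle.
Day 3 already has {star} and shift 7 already has {hexagon, cross, circle, diamond, triangle, star}, so day 3, shift 7 must be square.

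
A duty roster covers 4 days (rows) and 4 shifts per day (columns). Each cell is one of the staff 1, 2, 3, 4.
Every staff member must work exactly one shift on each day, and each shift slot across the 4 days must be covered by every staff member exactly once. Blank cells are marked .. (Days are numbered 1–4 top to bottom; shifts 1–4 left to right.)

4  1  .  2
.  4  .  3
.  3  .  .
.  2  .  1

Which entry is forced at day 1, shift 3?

3

Day 1 already has {1, 2, 4} and shift 3 already has {}, so day 1, shift 3 must be 3.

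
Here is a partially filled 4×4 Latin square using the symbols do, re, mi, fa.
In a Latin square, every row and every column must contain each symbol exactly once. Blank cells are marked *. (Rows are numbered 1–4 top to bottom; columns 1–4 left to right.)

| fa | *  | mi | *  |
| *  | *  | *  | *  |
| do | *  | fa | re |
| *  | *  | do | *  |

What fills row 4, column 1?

re

Row 1, column 4: row 1 has {mi, fa} and column 4 has {re}, leaving only do.
Row 1, column 2: row 1 has {do, mi, fa} and column 2 has {}, leaving only re.
Row 2, column 3: row 2 has {} and column 3 has {do, mi, fa}, leaving only re.
Row 2, column 1: row 2 has {re} and column 1 has {do, fa}, leaving only mi.
Row 4 already has {do} and column 1 already has {do, mi, fa}, so row 4, column 1 must be re.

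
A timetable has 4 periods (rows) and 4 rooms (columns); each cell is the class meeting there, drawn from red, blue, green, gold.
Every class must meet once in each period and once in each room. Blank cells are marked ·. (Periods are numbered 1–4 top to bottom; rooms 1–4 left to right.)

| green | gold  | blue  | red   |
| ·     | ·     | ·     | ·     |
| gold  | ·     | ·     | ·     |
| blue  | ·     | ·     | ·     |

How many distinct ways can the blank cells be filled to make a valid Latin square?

4

Period 2, room 1: eliminating its period and room leaves {red}.
Period 2, room 2: eliminating its period and room leaves {red, blue, green}.
Period 2, room 3: eliminating its period and room leaves {red, green, gold}.
Period 2, room 4: eliminating its period and room leaves {blue, green, gold}.
Period 3, room 2: eliminating its period and room leaves {red, blue, green}.
Period 3, room 3: eliminating its period and room leaves {red, green}.
Period 3, room 4: eliminating its period and room leaves {blue, green}.
Period 4, room 2: eliminating its period and room leaves {red, green}.
Period 4, room 3: eliminating its period and room leaves {red, green, gold}.
Period 4, room 4: eliminating its period and room leaves {green, gold}.
Enumerating the assignments across these blanks that avoid any period or room repeat gives 4 completions.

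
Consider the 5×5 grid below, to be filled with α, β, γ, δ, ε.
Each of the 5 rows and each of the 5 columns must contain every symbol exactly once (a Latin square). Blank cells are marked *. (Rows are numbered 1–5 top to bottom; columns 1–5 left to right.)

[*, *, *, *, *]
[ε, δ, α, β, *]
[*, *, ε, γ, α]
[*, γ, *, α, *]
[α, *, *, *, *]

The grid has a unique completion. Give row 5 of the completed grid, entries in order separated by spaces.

α ε γ δ β

Row 2, column 5: row 2 has {α, β, δ, ε} and column 5 has {α}, leaving only γ.
Row 3, column 2: row 3 has {α, γ, ε} and column 2 has {γ, δ}, leaving only β.
Row 5, column 2: row 5 has {α} and column 2 has {β, γ, δ}, leaving only ε.
Row 5, column 4: row 5 has {α, ε} and column 4 has {α, β, γ}, leaving only δ.
Row 5, column 5: row 5 has {α, δ, ε} and column 5 has {α, γ}, leaving only β.
Row 5, column 3: row 5 has {α, β, δ, ε} and column 3 has {α, ε}, leaving only γ.
So row 5 reads: α ε γ δ β.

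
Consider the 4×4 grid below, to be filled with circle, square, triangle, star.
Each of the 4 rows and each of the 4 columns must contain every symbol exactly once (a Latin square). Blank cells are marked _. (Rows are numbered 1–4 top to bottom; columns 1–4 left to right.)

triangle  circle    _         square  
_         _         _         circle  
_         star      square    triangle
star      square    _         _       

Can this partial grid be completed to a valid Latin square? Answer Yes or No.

Row 4, column 4: row 4 together with column 4 already contain {circle, square, triangle, star} — every symbol — so nothing can go there. The grid has no valid completion.

No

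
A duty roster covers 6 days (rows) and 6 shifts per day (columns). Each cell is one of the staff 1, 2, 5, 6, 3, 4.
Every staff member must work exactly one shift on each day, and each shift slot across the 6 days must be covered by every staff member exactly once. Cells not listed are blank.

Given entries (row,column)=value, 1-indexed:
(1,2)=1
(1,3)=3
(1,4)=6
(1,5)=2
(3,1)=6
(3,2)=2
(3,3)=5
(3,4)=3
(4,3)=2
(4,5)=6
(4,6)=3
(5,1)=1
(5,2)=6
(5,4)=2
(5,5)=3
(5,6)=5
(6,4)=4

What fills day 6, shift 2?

Day 1, shift 6: day 1 has {1, 2, 6, 3} and shift 6 has {5, 3}, leaving only 4.
Day 1, shift 1: day 1 has {1, 2, 6, 3, 4} and shift 1 has {1, 6}, leaving only 5.
Day 3, shift 6: day 3 has {2, 5, 6, 3} and shift 6 has {5, 3, 4}, leaving only 1.
Day 3, shift 5: day 3 has {1, 2, 5, 6, 3} and shift 5 has {2, 6, 3}, leaving only 4.
Day 4, shift 1: day 4 has {2, 6, 3} and shift 1 has {1, 5, 6}, leaving only 4.
Day 4, shift 2: day 4 has {2, 6, 3, 4} and shift 2 has {1, 2, 6}, leaving only 5.
Day 6 already has {4} and shift 2 already has {1, 2, 5, 6}, so day 6, shift 2 must be 3.

3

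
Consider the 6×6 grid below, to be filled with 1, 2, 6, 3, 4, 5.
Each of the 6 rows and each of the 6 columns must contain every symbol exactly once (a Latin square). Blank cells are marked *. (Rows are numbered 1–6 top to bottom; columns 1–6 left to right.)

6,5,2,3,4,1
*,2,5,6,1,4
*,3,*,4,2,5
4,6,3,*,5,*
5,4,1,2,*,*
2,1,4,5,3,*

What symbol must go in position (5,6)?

3

Row 2, column 1: row 2 has {1, 2, 6, 4, 5} and column 1 has {2, 6, 4, 5}, leaving only 3.
Row 3, column 1: row 3 has {2, 3, 4, 5} and column 1 has {2, 6, 3, 4, 5}, leaving only 1.
Row 3, column 3: row 3 has {1, 2, 3, 4, 5} and column 3 has {1, 2, 3, 4, 5}, leaving only 6.
Row 4, column 4: row 4 has {6, 3, 4, 5} and column 4 has {2, 6, 3, 4, 5}, leaving only 1.
Row 4, column 6: row 4 has {1, 6, 3, 4, 5} and column 6 has {1, 4, 5}, leaving only 2.
Row 5, column 5: row 5 has {1, 2, 4, 5} and column 5 has {1, 2, 3, 4, 5}, leaving only 6.
Row 5 already has {1, 2, 6, 4, 5} and column 6 already has {1, 2, 4, 5}, so row 5, column 6 must be 3.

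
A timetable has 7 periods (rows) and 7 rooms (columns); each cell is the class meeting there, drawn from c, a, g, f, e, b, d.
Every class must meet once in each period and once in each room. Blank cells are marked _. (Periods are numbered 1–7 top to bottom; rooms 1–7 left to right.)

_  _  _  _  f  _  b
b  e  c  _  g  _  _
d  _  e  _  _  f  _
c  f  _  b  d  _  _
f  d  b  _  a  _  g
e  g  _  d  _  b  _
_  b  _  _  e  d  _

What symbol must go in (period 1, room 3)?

Period 2, room 6: period 2 has {c, g, e, b} and room 6 has {f, b, d}, leaving only a.
Period 2, room 4: period 2 has {c, a, g, e, b} and room 4 has {b, d}, leaving only f.
Period 2, room 7: period 2 has {c, a, g, f, e, b} and room 7 has {g, b}, leaving only d.
Period 6, room 5: period 6 has {g, e, b, d} and room 5 has {a, g, f, e, d}, leaving only c.
Period 3, room 5: period 3 has {f, e, d} and room 5 has {c, a, g, f, e, d}, leaving only b.
Period 1, room 3 is narrowed to {a, g, d}.
If it were a, then period 1, room 6 would be left with no valid symbol.
If it were g, then period 1, room 6 would be left with no valid symbol.
So period 1, room 3 must be d.

d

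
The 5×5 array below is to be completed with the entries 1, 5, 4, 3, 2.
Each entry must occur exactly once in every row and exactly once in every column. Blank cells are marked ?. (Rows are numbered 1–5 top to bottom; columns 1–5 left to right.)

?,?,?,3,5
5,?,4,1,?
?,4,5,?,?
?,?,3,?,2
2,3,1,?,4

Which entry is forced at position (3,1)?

Row 1, column 3: row 1 has {5, 3} and column 3 has {1, 5, 4, 3}, leaving only 2.
Row 1, column 2: row 1 has {5, 3, 2} and column 2 has {4, 3}, leaving only 1.
Row 1, column 1: row 1 has {1, 5, 3, 2} and column 1 has {5, 2}, leaving only 4.
Row 2, column 2: row 2 has {1, 5, 4} and column 2 has {1, 4, 3}, leaving only 2.
Row 2, column 5: row 2 has {1, 5, 4, 2} and column 5 has {5, 4, 2}, leaving only 3.
Row 3, column 4: row 3 has {5, 4} and column 4 has {1, 3}, leaving only 2.
Row 3, column 5: row 3 has {5, 4, 2} and column 5 has {5, 4, 3, 2}, leaving only 1.
Row 3 already has {1, 5, 4, 2} and column 1 already has {5, 4, 2}, so row 3, column 1 must be 3.

3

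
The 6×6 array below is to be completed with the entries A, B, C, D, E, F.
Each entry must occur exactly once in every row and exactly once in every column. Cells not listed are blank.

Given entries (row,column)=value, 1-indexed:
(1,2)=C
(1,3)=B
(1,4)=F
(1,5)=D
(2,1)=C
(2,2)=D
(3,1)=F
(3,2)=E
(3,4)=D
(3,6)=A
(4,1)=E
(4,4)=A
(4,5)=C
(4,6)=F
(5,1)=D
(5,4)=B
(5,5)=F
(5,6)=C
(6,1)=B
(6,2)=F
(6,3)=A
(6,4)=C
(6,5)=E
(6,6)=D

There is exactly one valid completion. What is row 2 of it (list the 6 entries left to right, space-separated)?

Row 2, column 4: row 2 has {C, D} and column 4 has {A, B, C, D, F}, leaving only E.
Row 2, column 3: row 2 has {C, D, E} and column 3 has {A, B}, leaving only F.
Row 2, column 6: row 2 has {C, D, E, F} and column 6 has {A, C, D, F}, leaving only B.
Row 2, column 5: row 2 has {B, C, D, E, F} and column 5 has {C, D, E, F}, leaving only A.
So row 2 reads: C D F E A B.

C D F E A B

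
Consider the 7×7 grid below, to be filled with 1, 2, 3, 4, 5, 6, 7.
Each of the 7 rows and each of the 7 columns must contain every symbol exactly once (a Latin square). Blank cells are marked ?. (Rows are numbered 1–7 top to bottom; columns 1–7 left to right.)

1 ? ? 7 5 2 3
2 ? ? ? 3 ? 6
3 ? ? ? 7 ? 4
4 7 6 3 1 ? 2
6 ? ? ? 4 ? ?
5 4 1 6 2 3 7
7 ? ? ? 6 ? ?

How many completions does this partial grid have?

Row 1, column 2: eliminating its row and column leaves {6}.
Row 1, column 3: eliminating its row and column leaves {4}.
Row 2, column 2: eliminating its row and column leaves {1, 5}.
Row 2, column 3: eliminating its row and column leaves {4, 5, 7}.
Row 2, column 4: eliminating its row and column leaves {1, 4, 5}.
Row 2, column 6: eliminating its row and column leaves {1, 4, 5, 7}.
Row 3, column 2: eliminating its row and column leaves {1, 2, 5, 6}.
Row 3, column 3: eliminating its row and column leaves {2, 5}.
Row 3, column 4: eliminating its row and column leaves {1, 2, 5}.
Row 3, column 6: eliminating its row and column leaves {1, 5, 6}.
Row 4, column 6: eliminating its row and column leaves {5}.
Row 5, column 2: eliminating its row and column leaves {1, 2, 3, 5}.
Row 5, column 3: eliminating its row and column leaves {2, 3, 5, 7}.
Row 5, column 4: eliminating its row and column leaves {1, 2, 5}.
Row 5, column 6: eliminating its row and column leaves {1, 5, 7}.
Row 5, column 7: eliminating its row and column leaves {1, 5}.
Row 7, column 2: eliminating its row and column leaves {1, 2, 3, 5}.
Row 7, column 3: eliminating its row and column leaves {2, 3, 4, 5}.
Row 7, column 4: eliminating its row and column leaves {1, 2, 4, 5}.
Row 7, column 6: eliminating its row and column leaves {1, 4, 5}.
Row 7, column 7: eliminating its row and column leaves {1, 5}.
Enumerating the assignments across these blanks that avoid any row or column repeat gives 14 completions.

14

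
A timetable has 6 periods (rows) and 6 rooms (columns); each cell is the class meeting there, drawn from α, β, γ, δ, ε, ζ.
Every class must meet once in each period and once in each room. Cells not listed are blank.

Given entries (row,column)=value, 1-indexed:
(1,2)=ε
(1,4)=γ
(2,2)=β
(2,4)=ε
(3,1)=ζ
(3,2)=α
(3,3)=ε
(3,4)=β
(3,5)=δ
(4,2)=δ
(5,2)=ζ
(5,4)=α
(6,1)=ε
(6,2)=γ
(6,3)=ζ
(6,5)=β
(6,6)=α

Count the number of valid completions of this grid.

20

Period 1, room 1: eliminating its period and room leaves {α, β, δ}.
Period 1, room 3: eliminating its period and room leaves {α, β, δ}.
Period 1, room 5: eliminating its period and room leaves {α, ζ}.
Period 1, room 6: eliminating its period and room leaves {β, δ, ζ}.
Period 2, room 1: eliminating its period and room leaves {α, γ, δ}.
Period 2, room 3: eliminating its period and room leaves {α, γ, δ}.
Period 2, room 5: eliminating its period and room leaves {α, γ, ζ}.
Period 2, room 6: eliminating its period and room leaves {γ, δ, ζ}.
Period 3, room 6: eliminating its period and room leaves {γ}.
Period 4, room 1: eliminating its period and room leaves {α, β, γ}.
Period 4, room 3: eliminating its period and room leaves {α, β, γ}.
Period 4, room 4: eliminating its period and room leaves {ζ}.
Period 4, room 5: eliminating its period and room leaves {α, γ, ε, ζ}.
Period 4, room 6: eliminating its period and room leaves {β, γ, ε, ζ}.
Period 5, room 1: eliminating its period and room leaves {β, γ, δ}.
Period 5, room 3: eliminating its period and room leaves {β, γ, δ}.
Period 5, room 5: eliminating its period and room leaves {γ, ε}.
Period 5, room 6: eliminating its period and room leaves {β, γ, δ, ε}.
Period 6, room 4: eliminating its period and room leaves {δ}.
Enumerating the assignments across these blanks that avoid any period or room repeat gives 20 completions.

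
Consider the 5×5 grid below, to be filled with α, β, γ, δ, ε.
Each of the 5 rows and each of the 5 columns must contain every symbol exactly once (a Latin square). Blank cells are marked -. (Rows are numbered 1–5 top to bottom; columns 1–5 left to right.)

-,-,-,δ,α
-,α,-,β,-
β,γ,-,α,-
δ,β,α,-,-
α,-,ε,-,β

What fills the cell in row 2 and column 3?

Row 1, column 2: row 1 has {α, δ} and column 2 has {α, β, γ}, leaving only ε.
Row 1, column 1: row 1 has {α, δ, ε} and column 1 has {α, β, δ}, leaving only γ.
Row 1, column 3: row 1 has {α, γ, δ, ε} and column 3 has {α, ε}, leaving only β.
Row 2, column 1: row 2 has {α, β} and column 1 has {α, β, γ, δ}, leaving only ε.
Row 3, column 3: row 3 has {α, β, γ} and column 3 has {α, β, ε}, leaving only δ.
Row 2 already has {α, β, ε} and column 3 already has {α, β, δ, ε}, so row 2, column 3 must be γ.

γ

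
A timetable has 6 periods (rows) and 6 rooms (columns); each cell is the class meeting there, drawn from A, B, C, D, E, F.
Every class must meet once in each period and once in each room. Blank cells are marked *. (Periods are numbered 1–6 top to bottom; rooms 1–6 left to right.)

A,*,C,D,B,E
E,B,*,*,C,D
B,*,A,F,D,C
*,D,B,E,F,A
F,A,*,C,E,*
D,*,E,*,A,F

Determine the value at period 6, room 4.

B

Period 6 already has {A, D, E, F} and room 4 already has {C, D, E, F}, so period 6, room 4 must be B.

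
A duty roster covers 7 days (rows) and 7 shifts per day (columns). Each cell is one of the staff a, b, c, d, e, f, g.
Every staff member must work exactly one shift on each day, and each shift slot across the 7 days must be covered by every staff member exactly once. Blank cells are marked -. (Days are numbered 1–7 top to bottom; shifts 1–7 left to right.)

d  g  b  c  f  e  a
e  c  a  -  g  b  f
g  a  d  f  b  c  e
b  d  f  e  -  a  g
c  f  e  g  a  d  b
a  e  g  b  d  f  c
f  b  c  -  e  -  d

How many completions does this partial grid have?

1

Day 2, shift 4: eliminating its day and shift leaves {d}.
Day 4, shift 5: eliminating its day and shift leaves {c}.
Day 7, shift 4: eliminating its day and shift leaves {a}.
Day 7, shift 6: eliminating its day and shift leaves {g}.
Only one assignment across all blanks avoids any day or shift repeat, giving 1 completion.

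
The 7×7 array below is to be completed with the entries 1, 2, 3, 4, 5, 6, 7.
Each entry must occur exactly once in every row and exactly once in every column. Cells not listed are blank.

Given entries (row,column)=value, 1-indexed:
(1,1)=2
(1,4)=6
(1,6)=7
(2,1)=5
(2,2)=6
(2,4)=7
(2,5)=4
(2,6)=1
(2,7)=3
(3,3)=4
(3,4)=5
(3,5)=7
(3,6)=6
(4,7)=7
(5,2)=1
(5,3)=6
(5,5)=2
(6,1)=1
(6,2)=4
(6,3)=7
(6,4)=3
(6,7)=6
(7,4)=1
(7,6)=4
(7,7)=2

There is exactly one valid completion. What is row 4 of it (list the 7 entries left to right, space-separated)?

Row 2, column 3: row 2 has {1, 3, 4, 5, 6, 7} and column 3 has {4, 6, 7}, leaving only 2.
Row 3, column 1: row 3 has {4, 5, 6, 7} and column 1 has {1, 2, 5}, leaving only 3.
Row 3, column 2: row 3 has {3, 4, 5, 6, 7} and column 2 has {1, 4, 6}, leaving only 2.
Row 3, column 7: row 3 has {2, 3, 4, 5, 6, 7} and column 7 has {2, 3, 6, 7}, leaving only 1.
Row 5, column 4: row 5 has {1, 2, 6} and column 4 has {1, 3, 5, 6, 7}, leaving only 4.
Row 4, column 4: row 4 has {7} and column 4 has {1, 3, 4, 5, 6, 7}, leaving only 2.
Row 5, column 1: row 5 has {1, 2, 4, 6} and column 1 has {1, 2, 3, 5}, leaving only 7.
Row 5, column 7: row 5 has {1, 2, 4, 6, 7} and column 7 has {1, 2, 3, 6, 7}, leaving only 5.
Row 1, column 7: row 1 has {2, 6, 7} and column 7 has {1, 2, 3, 5, 6, 7}, leaving only 4.
Row 5, column 6: row 5 has {1, 2, 4, 5, 6, 7} and column 6 has {1, 4, 6, 7}, leaving only 3.
Row 4, column 6: row 4 has {2, 7} and column 6 has {1, 3, 4, 6, 7}, leaving only 5.
Row 4, column 2: row 4 has {2, 5, 7} and column 2 has {1, 2, 4, 6}, leaving only 3.
Row 4, column 3: row 4 has {2, 3, 5, 7} and column 3 has {2, 4, 6, 7}, leaving only 1.
Row 4, column 5: row 4 has {1, 2, 3, 5, 7} and column 5 has {2, 4, 7}, leaving only 6.
Row 4, column 1: row 4 has {1, 2, 3, 5, 6, 7} and column 1 has {1, 2, 3, 5, 7}, leaving only 4.
So row 4 reads: 4 3 1 2 6 5 7.

4 3 1 2 6 5 7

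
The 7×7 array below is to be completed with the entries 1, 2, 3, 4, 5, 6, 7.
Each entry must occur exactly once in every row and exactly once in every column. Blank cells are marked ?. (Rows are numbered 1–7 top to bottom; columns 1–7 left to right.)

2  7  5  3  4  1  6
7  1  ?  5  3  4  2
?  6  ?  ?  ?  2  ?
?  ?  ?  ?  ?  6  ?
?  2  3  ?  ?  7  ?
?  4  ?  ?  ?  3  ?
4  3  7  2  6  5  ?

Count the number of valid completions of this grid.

13

Row 2, column 3: eliminating its row and column leaves {6}.
Row 3, column 1: eliminating its row and column leaves {1, 3, 5}.
Row 3, column 3: eliminating its row and column leaves {1, 4}.
Row 3, column 4: eliminating its row and column leaves {1, 4, 7}.
Row 3, column 5: eliminating its row and column leaves {1, 5, 7}.
Row 3, column 7: eliminating its row and column leaves {1, 3, 4, 5, 7}.
Row 4, column 1: eliminating its row and column leaves {1, 3, 5}.
Row 4, column 2: eliminating its row and column leaves {5}.
Row 4, column 3: eliminating its row and column leaves {1, 2, 4}.
Row 4, column 4: eliminating its row and column leaves {1, 4, 7}.
Row 4, column 5: eliminating its row and column leaves {1, 2, 5, 7}.
Row 4, column 7: eliminating its row and column leaves {1, 3, 4, 5, 7}.
Row 5, column 1: eliminating its row and column leaves {1, 5, 6}.
Row 5, column 4: eliminating its row and column leaves {1, 4, 6}.
Row 5, column 5: eliminating its row and column leaves {1, 5}.
Row 5, column 7: eliminating its row and column leaves {1, 4, 5}.
Row 6, column 1: eliminating its row and column leaves {1, 5, 6}.
Row 6, column 3: eliminating its row and column leaves {1, 2, 6}.
Row 6, column 4: eliminating its row and column leaves {1, 6, 7}.
Row 6, column 5: eliminating its row and column leaves {1, 2, 5, 7}.
Row 6, column 7: eliminating its row and column leaves {1, 5, 7}.
Row 7, column 7: eliminating its row and column leaves {1}.
Enumerating the assignments across these blanks that avoid any row or column repeat gives 13 completions.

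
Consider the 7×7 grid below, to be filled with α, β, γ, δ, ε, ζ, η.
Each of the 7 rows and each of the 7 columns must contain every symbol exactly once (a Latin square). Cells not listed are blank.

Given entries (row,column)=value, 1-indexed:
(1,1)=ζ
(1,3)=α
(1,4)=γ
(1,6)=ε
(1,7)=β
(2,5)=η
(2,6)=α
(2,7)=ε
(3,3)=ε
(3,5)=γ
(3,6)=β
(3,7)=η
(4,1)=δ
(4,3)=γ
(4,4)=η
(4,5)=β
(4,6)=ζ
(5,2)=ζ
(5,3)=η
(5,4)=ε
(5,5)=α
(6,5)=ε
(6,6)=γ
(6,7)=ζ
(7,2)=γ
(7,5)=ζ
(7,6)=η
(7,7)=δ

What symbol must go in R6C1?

Row 1, column 5: row 1 has {α, β, γ, ε, ζ} and column 5 has {α, β, γ, ε, ζ, η}, leaving only δ.
Row 1, column 2: row 1 has {α, β, γ, δ, ε, ζ} and column 2 has {γ, ζ}, leaving only η.
Row 3, column 1: row 3 has {β, γ, ε, η} and column 1 has {δ, ζ}, leaving only α.
Row 3, column 2: row 3 has {α, β, γ, ε, η} and column 2 has {γ, ζ, η}, leaving only δ.
Row 2, column 2: row 2 has {α, ε, η} and column 2 has {γ, δ, ζ, η}, leaving only β.
Row 2, column 1: row 2 has {α, β, ε, η} and column 1 has {α, δ, ζ}, leaving only γ.
Row 3, column 4: row 3 has {α, β, γ, δ, ε, η} and column 4 has {γ, ε, η}, leaving only ζ.
Row 2, column 4: row 2 has {α, β, γ, ε, η} and column 4 has {γ, ε, ζ, η}, leaving only δ.
Row 2, column 3: row 2 has {α, β, γ, δ, ε, η} and column 3 has {α, γ, ε, η}, leaving only ζ.
Row 4, column 7: row 4 has {β, γ, δ, ζ, η} and column 7 has {β, δ, ε, ζ, η}, leaving only α.
Row 4, column 2: row 4 has {α, β, γ, δ, ζ, η} and column 2 has {β, γ, δ, ζ, η}, leaving only ε.
Row 5, column 1: row 5 has {α, ε, ζ, η} and column 1 has {α, γ, δ, ζ}, leaving only β.
Row 6 already has {γ, ε, ζ} and column 1 already has {α, β, γ, δ, ζ}, so row 6, column 1 must be η.

η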